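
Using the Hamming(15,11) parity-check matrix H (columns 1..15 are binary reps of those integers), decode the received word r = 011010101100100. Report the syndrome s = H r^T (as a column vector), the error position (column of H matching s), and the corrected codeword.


s = (1, 1, 0, 1)^T, error position = 13, corrected codeword c = 011010101100000

Compute s = H r^T mod 2 one row at a time:
  s_1 = 0 + 1 + 1 + 0 + 0 + 1 + 0 + 0 = 3 ≡ 1 (mod 2).
  s_2 = 0 + 1 + 0 + 1 + 0 + 1 + 0 + 0 = 3 ≡ 1 (mod 2).
  s_3 = 1 + 1 + 0 + 1 + 1 + 0 + 0 + 0 = 4 ≡ 0 (mod 2).
  s_4 = 0 + 1 + 1 + 1 + 1 + 0 + 1 + 0 = 5 ≡ 1 (mod 2).
s = (1, 1, 0, 1)^T — this equals column 13 of H (binary 1101), so error is at position 13.
Correct: flip bit 13 of r = 011010101100100 to get c = 011010101100000.


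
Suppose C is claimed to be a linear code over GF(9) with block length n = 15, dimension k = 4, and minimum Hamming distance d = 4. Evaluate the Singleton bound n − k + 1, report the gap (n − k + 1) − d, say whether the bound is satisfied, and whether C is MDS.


Singleton RHS = n − k + 1 = 12, slack = 8, bound satisfied, not MDS.

Singleton bound: d ≤ n − k + 1.
Here n = 15, k = 4, so n − k + 1 = 12.
Given d = 4, check d ≤ 12: YES.
Slack = (n − k + 1) − d = 8.
The code is NOT MDS (slack = 8 > 0).
Description: the claimed parameters are [15, 4, 4]_9; such a code would be non-MDS.


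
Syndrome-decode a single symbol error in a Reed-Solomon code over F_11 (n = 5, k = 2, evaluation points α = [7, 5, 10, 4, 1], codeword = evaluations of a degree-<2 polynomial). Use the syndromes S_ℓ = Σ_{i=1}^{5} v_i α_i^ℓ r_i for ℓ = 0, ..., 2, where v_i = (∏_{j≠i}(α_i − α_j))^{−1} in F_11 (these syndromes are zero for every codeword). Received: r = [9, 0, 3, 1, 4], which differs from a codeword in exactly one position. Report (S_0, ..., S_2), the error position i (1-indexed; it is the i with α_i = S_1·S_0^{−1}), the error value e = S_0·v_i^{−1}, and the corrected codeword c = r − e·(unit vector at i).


S = (9, 2, 9), error at position 3, error magnitude e = 8, c = [9, 0, 6, 1, 4].

Step 1: column multipliers v_i = (∏_{j≠i}(α_i − α_j))^{−1} mod 11.
  i = 1 (α = 7): (7−5)(7−10)(7−4)(7−1) = 2·(−3)·3·6 = −108 ≡ 2, so v_1 = 2^{−1} = 6 (mod 11).
  i = 2 (α = 5): (5−7)(5−10)(5−4)(5−1) = (−2)·(−5)·1·4 = 40 ≡ 7, so v_2 = 7^{−1} = 8 (mod 11).
  i = 3 (α = 10): (10−7)(10−5)(10−4)(10−1) = 3·5·6·9 = 810 ≡ 7, so v_3 = 7^{−1} = 8 (mod 11).
  i = 4 (α = 4): (4−7)(4−5)(4−10)(4−1) = (−3)·(−1)·(−6)·3 = −54 ≡ 1, so v_4 = 1^{−1} = 1 (mod 11).
  i = 5 (α = 1): (1−7)(1−5)(1−10)(1−4) = (−6)·(−4)·(−9)·(−3) = 648 ≡ 10, so v_5 = 10^{−1} = 10 (mod 11).
  v = [6, 8, 8, 1, 10].
Step 2: syndromes of r = [9, 0, 3, 1, 4] (all sums mod 11).
  S_0 = Σ v_i r_i = 6·9 + 8·0 + 8·3 + 1·1 + 10·4 = 119 ≡ 9.
  S_1 = Σ v_i α_i r_i = 6·7·9 + 8·5·0 + 8·10·3 + 1·4·1 + 10·1·4 = 662 ≡ 2.
  α_i^2 mod 11 = [5, 3, 1, 5, 1].
  S_2 = Σ v_i α_i^2 r_i = 6·5·9 + 8·3·0 + 8·1·3 + 1·5·1 + 10·1·4 = 339 ≡ 9.
  S = (9, 2, 9) ≠ 0, so r is not a codeword (an error is present).
Step 3: locate the error. For a single error e at position i, S_ℓ = v_i·e·α_i^ℓ, so α_err = S_1/S_0.
  S_0^{−1} = 9^{−1} = 5 (mod 11), so α_err = 2·5 = 10 ≡ 10 = α_3. Error position i = 3.
  Consistency check: S_2/S_1 = 9·6 = 54 ≡ 10 = α_err ✓ (single-error assumption holds).
Step 4: error magnitude e = S_0/v_3 = S_0·∏_{j≠3}(α_3 − α_j) = 9·7 = 63 ≡ 8 (mod 11).
Step 5: correct position 3: c_3 = r_3 − e = 3 − 8 ≡ 6 (mod 11). Hence c = [9, 0, 6, 1, 4].
  Check: interpolating c through the α_i gives m(x) = 5 + 10·x (degree < 2) with m(α_i) = c_i for every i, so c is indeed a codeword.


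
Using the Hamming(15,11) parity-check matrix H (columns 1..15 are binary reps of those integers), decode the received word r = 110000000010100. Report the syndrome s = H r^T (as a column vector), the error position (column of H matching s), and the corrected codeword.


s = (0, 1, 0, 1)^T, error position = 5, corrected codeword c = 110010000010100

Compute s = H r^T mod 2 one row at a time:
  s_1 = 0 + 0 + 0 + 1 + 0 + 1 + 0 + 0 = 2 ≡ 0 (mod 2).
  s_2 = 0 + 0 + 0 + 0 + 0 + 1 + 0 + 0 = 1 ≡ 1 (mod 2).
  s_3 = 1 + 0 + 0 + 0 + 0 + 1 + 0 + 0 = 2 ≡ 0 (mod 2).
  s_4 = 1 + 0 + 0 + 0 + 0 + 1 + 1 + 0 = 3 ≡ 1 (mod 2).
s = (0, 1, 0, 1)^T — this equals column 5 of H (binary 0101), so error is at position 5.
Correct: flip bit 5 of r = 110000000010100 to get c = 110010000010100.


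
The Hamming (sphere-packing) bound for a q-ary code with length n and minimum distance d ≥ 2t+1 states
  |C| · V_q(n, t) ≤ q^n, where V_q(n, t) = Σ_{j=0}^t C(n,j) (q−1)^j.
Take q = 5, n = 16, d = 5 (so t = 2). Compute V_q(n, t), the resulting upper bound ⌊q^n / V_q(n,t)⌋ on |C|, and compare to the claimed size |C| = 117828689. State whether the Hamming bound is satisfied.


V_q(n, t) = 1985, q^n = 152587890625, Hamming bound = 76870473, |C| = 117828689 > bound (violated).

Step 1: Compute V_q(n, t) = Σ_{j=0}^2 C(n, j) (q−1)^j.
  j = 0: C(16,0)·(4)^0 = 1·1 = 1.
  j = 1: C(16,1)·(4)^1 = 16·4 = 64.
  j = 2: C(16,2)·(4)^2 = 120·16 = 1920.
  V_q(n, t) = 1 + 64 + 1920 = 1985.
Step 2: q^n = 5^16 = 152587890625.
Step 3: Hamming bound ⌊q^n / V_q(n,t)⌋ = ⌊152587890625/1985⌋ = 76870473.
Step 4: Compare |C| = 117828689 to 76870473: violated.
The claimed |C| lies above the Hamming bound, so no 5-ary code of length 16 with d ≥ 5 can have 117828689 codewords.


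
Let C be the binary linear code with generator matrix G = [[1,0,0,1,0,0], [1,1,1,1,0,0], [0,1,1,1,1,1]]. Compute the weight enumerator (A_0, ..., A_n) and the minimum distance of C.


Weight distribution: A_0 = 1, A_2 = 2, A_3 = 2, A_4 = 1, A_5 = 2. Minimum distance d = 2.

Enumerate all 2^3 = 8 messages m ∈ F_2^3.
For each, compute codeword c = mG in F_2^6, then tally its weight.
  m = 000 → c = 000000, weight = 0.
  m = 100 → c = 100100, weight = 2.
  m = 010 → c = 111100, weight = 4.
  m = 110 → c = 011000, weight = 2.
  m = 001 → c = 011111, weight = 5.
  m = 101 → c = 111011, weight = 5.
  m = 011 → c = 100011, weight = 3.
  m = 111 → c = 000111, weight = 3.
Tally weights:
  weight 0: 1 codewords.
  weight 2: 2 codewords.
  weight 3: 2 codewords.
  weight 4: 1 codewords.
  weight 5: 2 codewords.
Minimum distance d = smallest w > 0 with A_w > 0 = 2.
Sanity: Σ A_w = 8 = 2^3 = 8 ✓.


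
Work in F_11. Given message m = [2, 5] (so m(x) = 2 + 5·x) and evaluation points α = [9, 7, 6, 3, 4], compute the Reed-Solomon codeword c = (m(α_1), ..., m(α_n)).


c = [3, 4, 10, 6, 0]

Message polynomial: m(x) = 2 + 5·x (mod 11).
For each evaluation point α_i, compute m(α_i) mod 11:
  α_1 = 9: Horner steps 5 → 3, so m(9) = 3.
  α_2 = 7: Horner steps 5 → 4, so m(7) = 4.
  α_3 = 6: Horner steps 5 → 10, so m(6) = 10.
  α_4 = 3: Horner steps 5 → 6, so m(3) = 6.
  α_5 = 4: Horner steps 5 → 0, so m(4) = 0.
Codeword c = [3, 4, 10, 6, 0] ∈ F_11^5.


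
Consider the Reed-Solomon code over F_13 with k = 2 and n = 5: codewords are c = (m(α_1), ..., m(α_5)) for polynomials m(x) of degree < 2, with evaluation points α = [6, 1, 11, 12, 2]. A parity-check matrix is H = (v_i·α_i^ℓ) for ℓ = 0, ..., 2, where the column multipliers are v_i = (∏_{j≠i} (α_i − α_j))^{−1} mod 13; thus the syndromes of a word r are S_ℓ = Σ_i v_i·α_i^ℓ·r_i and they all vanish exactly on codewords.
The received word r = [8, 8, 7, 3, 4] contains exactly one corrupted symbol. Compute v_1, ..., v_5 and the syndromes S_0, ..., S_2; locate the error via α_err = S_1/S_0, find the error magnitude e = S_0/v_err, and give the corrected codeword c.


S = (10, 8, 9), error at position 1, error magnitude e = 7, c = [1, 8, 7, 3, 4].

Step 1: column multipliers v_i = (∏_{j≠i}(α_i − α_j))^{−1} mod 13.
  i = 1 (α = 6): (6−1)(6−11)(6−12)(6−2) = 5·(−5)·(−6)·4 = 600 ≡ 2, so v_1 = 2^{−1} = 7 (mod 13).
  i = 2 (α = 1): (1−6)(1−11)(1−12)(1−2) = (−5)·(−10)·(−11)·(−1) = 550 ≡ 4, so v_2 = 4^{−1} = 10 (mod 13).
  i = 3 (α = 11): (11−6)(11−1)(11−12)(11−2) = 5·10·(−1)·9 = −450 ≡ 5, so v_3 = 5^{−1} = 8 (mod 13).
  i = 4 (α = 12): (12−6)(12−1)(12−11)(12−2) = 6·11·1·10 = 660 ≡ 10, so v_4 = 10^{−1} = 4 (mod 13).
  i = 5 (α = 2): (2−6)(2−1)(2−11)(2−12) = (−4)·1·(−9)·(−10) = −360 ≡ 4, so v_5 = 4^{−1} = 10 (mod 13).
  v = [7, 10, 8, 4, 10].
Step 2: syndromes of r = [8, 8, 7, 3, 4] (all sums mod 13).
  S_0 = Σ v_i r_i = 7·8 + 10·8 + 8·7 + 4·3 + 10·4 = 244 ≡ 10.
  S_1 = Σ v_i α_i r_i = 7·6·8 + 10·1·8 + 8·11·7 + 4·12·3 + 10·2·4 = 1256 ≡ 8.
  α_i^2 mod 13 = [10, 1, 4, 1, 4].
  S_2 = Σ v_i α_i^2 r_i = 7·10·8 + 10·1·8 + 8·4·7 + 4·1·3 + 10·4·4 = 1036 ≡ 9.
  S = (10, 8, 9) ≠ 0, so r is not a codeword (an error is present).
Step 3: locate the error. For a single error e at position i, S_ℓ = v_i·e·α_i^ℓ, so α_err = S_1/S_0.
  S_0^{−1} = 10^{−1} = 4 (mod 13), so α_err = 8·4 = 32 ≡ 6 = α_1. Error position i = 1.
  Consistency check: S_2/S_1 = 9·5 = 45 ≡ 6 = α_err ✓ (single-error assumption holds).
Step 4: error magnitude e = S_0/v_1 = S_0·∏_{j≠1}(α_1 − α_j) = 10·2 = 20 ≡ 7 (mod 13).
Step 5: correct position 1: c_1 = r_1 − e = 8 − 7 ≡ 1 (mod 13). Hence c = [1, 8, 7, 3, 4].
  Check: interpolating c through the α_i gives m(x) = 12 + 9·x (degree < 2) with m(α_i) = c_i for every i, so c is indeed a codeword.


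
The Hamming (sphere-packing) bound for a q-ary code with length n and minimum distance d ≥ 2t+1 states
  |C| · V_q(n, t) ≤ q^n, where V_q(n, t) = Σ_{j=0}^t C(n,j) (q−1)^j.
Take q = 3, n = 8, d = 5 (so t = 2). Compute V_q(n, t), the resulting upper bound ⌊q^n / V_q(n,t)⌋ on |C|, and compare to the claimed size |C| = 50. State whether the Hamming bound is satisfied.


V_q(n, t) = 129, q^n = 6561, Hamming bound = 50, |C| = 50 ≤ bound (satisfied).

Step 1: Compute V_q(n, t) = Σ_{j=0}^2 C(n, j) (q−1)^j.
  j = 0: C(8,0)·(2)^0 = 1·1 = 1.
  j = 1: C(8,1)·(2)^1 = 8·2 = 16.
  j = 2: C(8,2)·(2)^2 = 28·4 = 112.
  V_q(n, t) = 1 + 16 + 112 = 129.
Step 2: q^n = 3^8 = 6561.
Step 3: Hamming bound ⌊q^n / V_q(n,t)⌋ = ⌊6561/129⌋ = 50.
Step 4: Compare |C| = 50 to 50: satisfied.
The claimed |C| lies at the Hamming bound (tight).


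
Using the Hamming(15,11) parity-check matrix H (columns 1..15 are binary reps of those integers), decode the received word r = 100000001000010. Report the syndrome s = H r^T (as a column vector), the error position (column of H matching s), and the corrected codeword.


s = (0, 1, 1, 0)^T, error position = 6, corrected codeword c = 100001001000010

Compute s = H r^T mod 2 one row at a time:
  s_1 = 0 + 1 + 0 + 0 + 0 + 0 + 1 + 0 = 2 ≡ 0 (mod 2).
  s_2 = 0 + 0 + 0 + 0 + 0 + 0 + 1 + 0 = 1 ≡ 1 (mod 2).
  s_3 = 0 + 0 + 0 + 0 + 0 + 0 + 1 + 0 = 1 ≡ 1 (mod 2).
  s_4 = 1 + 0 + 0 + 0 + 1 + 0 + 0 + 0 = 2 ≡ 0 (mod 2).
s = (0, 1, 1, 0)^T — this equals column 6 of H (binary 0110), so error is at position 6.
Correct: flip bit 6 of r = 100000001000010 to get c = 100001001000010.


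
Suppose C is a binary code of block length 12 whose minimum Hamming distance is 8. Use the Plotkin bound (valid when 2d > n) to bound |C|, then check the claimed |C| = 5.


Plotkin bound M ≤ 4; given |C| = 5 > bound (violated).

Check applicability: 2d = 16, n = 12.
2d − n = 4 > 0, so Plotkin applies.
Compute d/(2d−n) = 8/4 ≈ 2.0000.
⌊d/(2d−n)⌋ = 2.
Plotkin bound: M ≤ 2·2 = 4.
Given |C| = 5, check: VIOLATED.
This |C| is above the Plotkin bound, so no binary code with n = 12, d = 8 and 5 codewords exists.


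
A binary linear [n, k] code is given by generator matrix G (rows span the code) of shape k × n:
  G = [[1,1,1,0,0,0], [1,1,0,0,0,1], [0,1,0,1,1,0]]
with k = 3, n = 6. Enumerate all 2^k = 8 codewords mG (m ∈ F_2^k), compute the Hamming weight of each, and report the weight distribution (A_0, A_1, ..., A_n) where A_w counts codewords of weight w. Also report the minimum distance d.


Weight distribution: A_0 = 1, A_2 = 1, A_3 = 3, A_4 = 2, A_5 = 1. Minimum distance d = 2.

Enumerate all 2^3 = 8 messages m ∈ F_2^3.
For each, compute codeword c = mG in F_2^6, then tally its weight.
  m = 000 → c = 000000, weight = 0.
  m = 100 → c = 111000, weight = 3.
  m = 010 → c = 110001, weight = 3.
  m = 110 → c = 001001, weight = 2.
  m = 001 → c = 010110, weight = 3.
  m = 101 → c = 101110, weight = 4.
  m = 011 → c = 100111, weight = 4.
  m = 111 → c = 011111, weight = 5.
Tally weights:
  weight 0: 1 codewords.
  weight 2: 1 codewords.
  weight 3: 3 codewords.
  weight 4: 2 codewords.
  weight 5: 1 codewords.
Minimum distance d = smallest w > 0 with A_w > 0 = 2.
Sanity: Σ A_w = 8 = 2^3 = 8 ✓.


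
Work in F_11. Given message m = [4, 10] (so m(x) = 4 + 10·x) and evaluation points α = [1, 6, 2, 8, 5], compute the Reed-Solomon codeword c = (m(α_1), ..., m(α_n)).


c = [3, 9, 2, 7, 10]

Message polynomial: m(x) = 4 + 10·x (mod 11).
For each evaluation point α_i, compute m(α_i) mod 11:
  α_1 = 1: Horner steps 10 → 3, so m(1) = 3.
  α_2 = 6: Horner steps 10 → 9, so m(6) = 9.
  α_3 = 2: Horner steps 10 → 2, so m(2) = 2.
  α_4 = 8: Horner steps 10 → 7, so m(8) = 7.
  α_5 = 5: Horner steps 10 → 10, so m(5) = 10.
Codeword c = [3, 9, 2, 7, 10] ∈ F_11^5.


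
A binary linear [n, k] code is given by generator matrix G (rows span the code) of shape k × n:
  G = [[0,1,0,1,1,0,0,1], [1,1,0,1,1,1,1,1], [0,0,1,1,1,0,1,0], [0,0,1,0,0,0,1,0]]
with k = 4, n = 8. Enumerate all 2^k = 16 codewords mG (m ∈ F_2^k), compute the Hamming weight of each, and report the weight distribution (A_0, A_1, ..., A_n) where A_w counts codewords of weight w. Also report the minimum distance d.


Weight distribution: A_0 = 1, A_2 = 3, A_3 = 2, A_4 = 3, A_5 = 4, A_6 = 1, A_7 = 2. Minimum distance d = 2.

Enumerate all 2^4 = 16 messages m ∈ F_2^4.
For each, compute codeword c = mG in F_2^8, then tally its weight.
  m = 0000 → c = 00000000, weight = 0.
  m = 1000 → c = 01011001, weight = 4.
  m = 0100 → c = 11011111, weight = 7.
  m = 1100 → c = 10000110, weight = 3.
  m = 0010 → c = 00111010, weight = 4.
  m = 1010 → c = 01100011, weight = 4.
  m = 0110 → c = 11100101, weight = 5.
  m = 1110 → c = 10111100, weight = 5.
  m = 0001 → c = 00100010, weight = 2.
  m = 1001 → c = 01111011, weight = 6.
  m = 0101 → c = 11111101, weight = 7.
  m = 1101 → c = 10100100, weight = 3.
  m = 0011 → c = 00011000, weight = 2.
  m = 1011 → c = 01000001, weight = 2.
  m = 0111 → c = 11000111, weight = 5.
  m = 1111 → c = 10011110, weight = 5.
Tally weights:
  weight 0: 1 codewords.
  weight 2: 3 codewords.
  weight 3: 2 codewords.
  weight 4: 3 codewords.
  weight 5: 4 codewords.
  weight 6: 1 codewords.
  weight 7: 2 codewords.
Minimum distance d = smallest w > 0 with A_w > 0 = 2.
Sanity: Σ A_w = 16 = 2^4 = 16 ✓.


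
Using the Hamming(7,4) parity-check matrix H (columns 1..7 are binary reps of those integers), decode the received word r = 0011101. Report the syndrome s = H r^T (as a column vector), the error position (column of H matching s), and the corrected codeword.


s = (1, 0, 1)^T, error position = 5, corrected codeword c = 0011001

Compute s = H r^T mod 2 one row at a time:
  s_1 = 1 + 1 + 0 + 1 = 3 ≡ 1 (mod 2).
  s_2 = 0 + 1 + 0 + 1 = 2 ≡ 0 (mod 2).
  s_3 = 0 + 1 + 1 + 1 = 3 ≡ 1 (mod 2).
s = (1, 0, 1)^T — this equals column 5 of H (binary 101), so error is at position 5.
Correct: flip bit 5 of r = 0011101 to get c = 0011001.


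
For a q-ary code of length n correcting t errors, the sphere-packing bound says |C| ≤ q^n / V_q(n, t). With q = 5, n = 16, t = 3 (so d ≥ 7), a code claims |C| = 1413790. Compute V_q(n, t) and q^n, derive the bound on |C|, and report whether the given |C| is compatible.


V_q(n, t) = 37825, q^n = 152587890625, Hamming bound = 4034048, |C| = 1413790 ≤ bound (satisfied).

Step 1: Compute V_q(n, t) = Σ_{j=0}^3 C(n, j) (q−1)^j.
  j = 0: C(16,0)·(4)^0 = 1·1 = 1.
  j = 1: C(16,1)·(4)^1 = 16·4 = 64.
  j = 2: C(16,2)·(4)^2 = 120·16 = 1920.
  j = 3: C(16,3)·(4)^3 = 560·64 = 35840.
  V_q(n, t) = 1 + 64 + 1920 + 35840 = 37825.
Step 2: q^n = 5^16 = 152587890625.
Step 3: Hamming bound ⌊q^n / V_q(n,t)⌋ = ⌊152587890625/37825⌋ = 4034048.
Step 4: Compare |C| = 1413790 to 4034048: satisfied.
The claimed |C| lies below the Hamming bound.


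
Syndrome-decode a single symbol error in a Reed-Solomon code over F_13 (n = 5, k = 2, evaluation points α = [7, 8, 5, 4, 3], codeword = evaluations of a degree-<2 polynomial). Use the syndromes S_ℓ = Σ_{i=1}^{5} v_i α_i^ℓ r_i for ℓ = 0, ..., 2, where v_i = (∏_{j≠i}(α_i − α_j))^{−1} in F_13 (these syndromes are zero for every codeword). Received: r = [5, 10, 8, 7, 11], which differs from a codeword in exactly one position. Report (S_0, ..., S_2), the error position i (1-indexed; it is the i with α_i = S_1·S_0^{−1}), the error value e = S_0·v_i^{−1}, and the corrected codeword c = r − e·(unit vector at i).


S = (4, 3, 12), error at position 4, error magnitude e = 4, c = [5, 10, 8, 3, 11].

Step 1: column multipliers v_i = (∏_{j≠i}(α_i − α_j))^{−1} mod 13.
  i = 1 (α = 7): (7−8)(7−5)(7−4)(7−3) = (−1)·2·3·4 = −24 ≡ 2, so v_1 = 2^{−1} = 7 (mod 13).
  i = 2 (α = 8): (8−7)(8−5)(8−4)(8−3) = 1·3·4·5 = 60 ≡ 8, so v_2 = 8^{−1} = 5 (mod 13).
  i = 3 (α = 5): (5−7)(5−8)(5−4)(5−3) = (−2)·(−3)·1·2 = 12 ≡ 12, so v_3 = 12^{−1} = 12 (mod 13).
  i = 4 (α = 4): (4−7)(4−8)(4−5)(4−3) = (−3)·(−4)·(−1)·1 = −12 ≡ 1, so v_4 = 1^{−1} = 1 (mod 13).
  i = 5 (α = 3): (3−7)(3−8)(3−5)(3−4) = (−4)·(−5)·(−2)·(−1) = 40 ≡ 1, so v_5 = 1^{−1} = 1 (mod 13).
  v = [7, 5, 12, 1, 1].
Step 2: syndromes of r = [5, 10, 8, 7, 11] (all sums mod 13).
  S_0 = Σ v_i r_i = 7·5 + 5·10 + 12·8 + 1·7 + 1·11 = 199 ≡ 4.
  S_1 = Σ v_i α_i r_i = 7·7·5 + 5·8·10 + 12·5·8 + 1·4·7 + 1·3·11 = 1186 ≡ 3.
  α_i^2 mod 13 = [10, 12, 12, 3, 9].
  S_2 = Σ v_i α_i^2 r_i = 7·10·5 + 5·12·10 + 12·12·8 + 1·3·7 + 1·9·11 = 2222 ≡ 12.
  S = (4, 3, 12) ≠ 0, so r is not a codeword (an error is present).
Step 3: locate the error. For a single error e at position i, S_ℓ = v_i·e·α_i^ℓ, so α_err = S_1/S_0.
  S_0^{−1} = 4^{−1} = 10 (mod 13), so α_err = 3·10 = 30 ≡ 4 = α_4. Error position i = 4.
  Consistency check: S_2/S_1 = 12·9 = 108 ≡ 4 = α_err ✓ (single-error assumption holds).
Step 4: error magnitude e = S_0/v_4 = S_0·∏_{j≠4}(α_4 − α_j) = 4·1 = 4 ≡ 4 (mod 13).
Step 5: correct position 4: c_4 = r_4 − e = 7 − 4 ≡ 3 (mod 13). Hence c = [5, 10, 8, 3, 11].
  Check: interpolating c through the α_i gives m(x) = 9 + 5·x (degree < 2) with m(α_i) = c_i for every i, so c is indeed a codeword.


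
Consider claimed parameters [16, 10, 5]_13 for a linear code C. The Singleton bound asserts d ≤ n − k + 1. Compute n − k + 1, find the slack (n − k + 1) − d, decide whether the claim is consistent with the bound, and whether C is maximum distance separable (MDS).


Singleton RHS = n − k + 1 = 7, slack = 2, bound satisfied, not MDS.

Singleton bound: d ≤ n − k + 1.
Here n = 16, k = 10, so n − k + 1 = 7.
Given d = 5, check d ≤ 7: YES.
Slack = (n − k + 1) − d = 2.
The code is NOT MDS (slack = 2 > 0).
Description: the claimed parameters are [16, 10, 5]_13; such a code would be non-MDS.


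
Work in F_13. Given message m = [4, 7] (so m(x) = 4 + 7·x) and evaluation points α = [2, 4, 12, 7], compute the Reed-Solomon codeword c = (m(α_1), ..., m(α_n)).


c = [5, 6, 10, 1]

Message polynomial: m(x) = 4 + 7·x (mod 13).
For each evaluation point α_i, compute m(α_i) mod 13:
  α_1 = 2: Horner steps 7 → 5, so m(2) = 5.
  α_2 = 4: Horner steps 7 → 6, so m(4) = 6.
  α_3 = 12: Horner steps 7 → 10, so m(12) = 10.
  α_4 = 7: Horner steps 7 → 1, so m(7) = 1.
Codeword c = [5, 6, 10, 1] ∈ F_13^4.


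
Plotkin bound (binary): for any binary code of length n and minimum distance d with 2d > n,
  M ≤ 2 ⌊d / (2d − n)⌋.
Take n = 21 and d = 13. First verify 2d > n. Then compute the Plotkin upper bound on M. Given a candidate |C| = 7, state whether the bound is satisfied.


Plotkin bound M ≤ 4; given |C| = 7 > bound (violated).

Check applicability: 2d = 26, n = 21.
2d − n = 5 > 0, so Plotkin applies.
Compute d/(2d−n) = 13/5 ≈ 2.6000.
⌊d/(2d−n)⌋ = 2.
Plotkin bound: M ≤ 2·2 = 4.
Given |C| = 7, check: VIOLATED.
This |C| is above the Plotkin bound, so no binary code with n = 21, d = 13 and 7 codewords exists.


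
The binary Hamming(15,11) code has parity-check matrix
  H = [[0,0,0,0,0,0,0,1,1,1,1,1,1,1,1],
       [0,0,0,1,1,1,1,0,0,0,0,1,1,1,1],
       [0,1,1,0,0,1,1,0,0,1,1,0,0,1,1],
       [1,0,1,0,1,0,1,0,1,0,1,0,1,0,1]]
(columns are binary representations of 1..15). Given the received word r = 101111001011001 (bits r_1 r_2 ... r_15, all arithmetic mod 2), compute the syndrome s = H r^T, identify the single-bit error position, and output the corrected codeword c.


s = (0, 1, 0, 0)^T, error position = 4, corrected codeword c = 101011001011001

Compute s = H r^T mod 2 one row at a time:
  s_1 = 0 + 1 + 0 + 1 + 1 + 0 + 0 + 1 = 4 ≡ 0 (mod 2).
  s_2 = 1 + 1 + 1 + 0 + 1 + 0 + 0 + 1 = 5 ≡ 1 (mod 2).
  s_3 = 0 + 1 + 1 + 0 + 0 + 1 + 0 + 1 = 4 ≡ 0 (mod 2).
  s_4 = 1 + 1 + 1 + 0 + 1 + 1 + 0 + 1 = 6 ≡ 0 (mod 2).
s = (0, 1, 0, 0)^T — this equals column 4 of H (binary 0100), so error is at position 4.
Correct: flip bit 4 of r = 101111001011001 to get c = 101011001011001.


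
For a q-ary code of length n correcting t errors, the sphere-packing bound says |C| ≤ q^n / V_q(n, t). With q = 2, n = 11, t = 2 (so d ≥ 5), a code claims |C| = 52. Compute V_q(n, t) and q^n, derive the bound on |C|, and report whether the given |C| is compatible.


V_q(n, t) = 67, q^n = 2048, Hamming bound = 30, |C| = 52 > bound (violated).

Step 1: Compute V_q(n, t) = Σ_{j=0}^2 C(n, j) (q−1)^j.
  j = 0: C(11,0)·(1)^0 = 1·1 = 1.
  j = 1: C(11,1)·(1)^1 = 11·1 = 11.
  j = 2: C(11,2)·(1)^2 = 55·1 = 55.
  V_q(n, t) = 1 + 11 + 55 = 67.
Step 2: q^n = 2^11 = 2048.
Step 3: Hamming bound ⌊q^n / V_q(n,t)⌋ = ⌊2048/67⌋ = 30.
Step 4: Compare |C| = 52 to 30: violated.
The claimed |C| lies above the Hamming bound, so no 2-ary code of length 11 with d ≥ 5 can have 52 codewords.


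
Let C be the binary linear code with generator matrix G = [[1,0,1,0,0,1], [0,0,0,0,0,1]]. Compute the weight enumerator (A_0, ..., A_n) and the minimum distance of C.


Weight distribution: A_0 = 1, A_1 = 1, A_2 = 1, A_3 = 1. Minimum distance d = 1.

Enumerate all 2^2 = 4 messages m ∈ F_2^2.
For each, compute codeword c = mG in F_2^6, then tally its weight.
  m = 00 → c = 000000, weight = 0.
  m = 10 → c = 101001, weight = 3.
  m = 01 → c = 000001, weight = 1.
  m = 11 → c = 101000, weight = 2.
Tally weights:
  weight 0: 1 codewords.
  weight 1: 1 codewords.
  weight 2: 1 codewords.
  weight 3: 1 codewords.
Minimum distance d = smallest w > 0 with A_w > 0 = 1.
Sanity: Σ A_w = 4 = 2^2 = 4 ✓.


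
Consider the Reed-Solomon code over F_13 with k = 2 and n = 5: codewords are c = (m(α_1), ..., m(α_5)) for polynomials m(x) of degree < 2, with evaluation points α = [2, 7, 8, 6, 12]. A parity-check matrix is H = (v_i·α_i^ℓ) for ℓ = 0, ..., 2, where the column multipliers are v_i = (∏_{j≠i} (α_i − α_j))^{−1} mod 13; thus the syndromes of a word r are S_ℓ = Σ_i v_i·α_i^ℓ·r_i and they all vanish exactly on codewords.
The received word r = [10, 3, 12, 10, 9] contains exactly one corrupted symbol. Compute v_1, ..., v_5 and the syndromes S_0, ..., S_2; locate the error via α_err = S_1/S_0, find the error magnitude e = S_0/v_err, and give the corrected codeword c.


S = (4, 11, 1), error at position 4, error magnitude e = 3, c = [10, 3, 12, 7, 9].

Step 1: column multipliers v_i = (∏_{j≠i}(α_i − α_j))^{−1} mod 13.
  i = 1 (α = 2): (2−7)(2−8)(2−6)(2−12) = (−5)·(−6)·(−4)·(−10) = 1200 ≡ 4, so v_1 = 4^{−1} = 10 (mod 13).
  i = 2 (α = 7): (7−2)(7−8)(7−6)(7−12) = 5·(−1)·1·(−5) = 25 ≡ 12, so v_2 = 12^{−1} = 12 (mod 13).
  i = 3 (α = 8): (8−2)(8−7)(8−6)(8−12) = 6·1·2·(−4) = −48 ≡ 4, so v_3 = 4^{−1} = 10 (mod 13).
  i = 4 (α = 6): (6−2)(6−7)(6−8)(6−12) = 4·(−1)·(−2)·(−6) = −48 ≡ 4, so v_4 = 4^{−1} = 10 (mod 13).
  i = 5 (α = 12): (12−2)(12−7)(12−8)(12−6) = 10·5·4·6 = 1200 ≡ 4, so v_5 = 4^{−1} = 10 (mod 13).
  v = [10, 12, 10, 10, 10].
Step 2: syndromes of r = [10, 3, 12, 10, 9] (all sums mod 13).
  S_0 = Σ v_i r_i = 10·10 + 12·3 + 10·12 + 10·10 + 10·9 = 446 ≡ 4.
  S_1 = Σ v_i α_i r_i = 10·2·10 + 12·7·3 + 10·8·12 + 10·6·10 + 10·12·9 = 3092 ≡ 11.
  α_i^2 mod 13 = [4, 10, 12, 10, 1].
  S_2 = Σ v_i α_i^2 r_i = 10·4·10 + 12·10·3 + 10·12·12 + 10·10·10 + 10·1·9 = 3290 ≡ 1.
  S = (4, 11, 1) ≠ 0, so r is not a codeword (an error is present).
Step 3: locate the error. For a single error e at position i, S_ℓ = v_i·e·α_i^ℓ, so α_err = S_1/S_0.
  S_0^{−1} = 4^{−1} = 10 (mod 13), so α_err = 11·10 = 110 ≡ 6 = α_4. Error position i = 4.
  Consistency check: S_2/S_1 = 1·6 = 6 ≡ 6 = α_err ✓ (single-error assumption holds).
Step 4: error magnitude e = S_0/v_4 = S_0·∏_{j≠4}(α_4 − α_j) = 4·4 = 16 ≡ 3 (mod 13).
Step 5: correct position 4: c_4 = r_4 − e = 10 − 3 ≡ 7 (mod 13). Hence c = [10, 3, 12, 7, 9].
  Check: interpolating c through the α_i gives m(x) = 5 + 9·x (degree < 2) with m(α_i) = c_i for every i, so c is indeed a codeword.


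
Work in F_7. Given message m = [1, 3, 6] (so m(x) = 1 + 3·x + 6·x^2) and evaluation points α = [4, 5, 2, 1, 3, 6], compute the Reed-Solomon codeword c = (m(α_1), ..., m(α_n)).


c = [4, 5, 3, 3, 1, 4]

Message polynomial: m(x) = 1 + 3·x + 6·x^2 (mod 7).
For each evaluation point α_i, compute m(α_i) mod 7:
  α_1 = 4: Horner steps 6 → 6 → 4, so m(4) = 4.
  α_2 = 5: Horner steps 6 → 5 → 5, so m(5) = 5.
  α_3 = 2: Horner steps 6 → 1 → 3, so m(2) = 3.
  α_4 = 1: Horner steps 6 → 2 → 3, so m(1) = 3.
  α_5 = 3: Horner steps 6 → 0 → 1, so m(3) = 1.
  α_6 = 6: Horner steps 6 → 4 → 4, so m(6) = 4.
Codeword c = [4, 5, 3, 3, 1, 4] ∈ F_7^6.


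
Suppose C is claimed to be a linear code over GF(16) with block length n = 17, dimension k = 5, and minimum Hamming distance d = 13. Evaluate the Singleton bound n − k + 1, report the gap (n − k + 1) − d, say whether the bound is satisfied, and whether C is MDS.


Singleton RHS = n − k + 1 = 13, slack = 0, bound satisfied, MDS.

Singleton bound: d ≤ n − k + 1.
Here n = 17, k = 5, so n − k + 1 = 13.
Given d = 13, check d ≤ 13: YES.
Slack = (n − k + 1) − d = 0.
The code is MDS (slack = 0).
Description: the claimed parameters are [17, 5, 13]_16; such a code would be MDS (meets Singleton bound).


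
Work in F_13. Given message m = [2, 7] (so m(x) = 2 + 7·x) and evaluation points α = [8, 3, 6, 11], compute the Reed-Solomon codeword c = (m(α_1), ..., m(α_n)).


c = [6, 10, 5, 1]

Message polynomial: m(x) = 2 + 7·x (mod 13).
For each evaluation point α_i, compute m(α_i) mod 13:
  α_1 = 8: Horner steps 7 → 6, so m(8) = 6.
  α_2 = 3: Horner steps 7 → 10, so m(3) = 10.
  α_3 = 6: Horner steps 7 → 5, so m(6) = 5.
  α_4 = 11: Horner steps 7 → 1, so m(11) = 1.
Codeword c = [6, 10, 5, 1] ∈ F_13^4.


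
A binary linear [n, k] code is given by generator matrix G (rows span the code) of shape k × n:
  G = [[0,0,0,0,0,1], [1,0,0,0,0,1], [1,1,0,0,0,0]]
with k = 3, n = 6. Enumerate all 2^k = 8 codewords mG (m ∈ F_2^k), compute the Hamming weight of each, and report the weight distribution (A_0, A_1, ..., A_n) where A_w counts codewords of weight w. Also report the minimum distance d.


Weight distribution: A_0 = 1, A_1 = 3, A_2 = 3, A_3 = 1. Minimum distance d = 1.

Enumerate all 2^3 = 8 messages m ∈ F_2^3.
For each, compute codeword c = mG in F_2^6, then tally its weight.
  m = 000 → c = 000000, weight = 0.
  m = 100 → c = 000001, weight = 1.
  m = 010 → c = 100001, weight = 2.
  m = 110 → c = 100000, weight = 1.
  m = 001 → c = 110000, weight = 2.
  m = 101 → c = 110001, weight = 3.
  m = 011 → c = 010001, weight = 2.
  m = 111 → c = 010000, weight = 1.
Tally weights:
  weight 0: 1 codewords.
  weight 1: 3 codewords.
  weight 2: 3 codewords.
  weight 3: 1 codewords.
Minimum distance d = smallest w > 0 with A_w > 0 = 1.
Sanity: Σ A_w = 8 = 2^3 = 8 ✓.


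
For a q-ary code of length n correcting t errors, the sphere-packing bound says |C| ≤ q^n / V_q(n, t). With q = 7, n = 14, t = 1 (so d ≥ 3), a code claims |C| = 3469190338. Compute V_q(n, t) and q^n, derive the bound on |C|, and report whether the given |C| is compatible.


V_q(n, t) = 85, q^n = 678223072849, Hamming bound = 7979094974, |C| = 3469190338 ≤ bound (satisfied).

Step 1: Compute V_q(n, t) = Σ_{j=0}^1 C(n, j) (q−1)^j.
  j = 0: C(14,0)·(6)^0 = 1·1 = 1.
  j = 1: C(14,1)·(6)^1 = 14·6 = 84.
  V_q(n, t) = 1 + 84 = 85.
Step 2: q^n = 7^14 = 678223072849.
Step 3: Hamming bound ⌊q^n / V_q(n,t)⌋ = ⌊678223072849/85⌋ = 7979094974.
Step 4: Compare |C| = 3469190338 to 7979094974: satisfied.
The claimed |C| lies below the Hamming bound.


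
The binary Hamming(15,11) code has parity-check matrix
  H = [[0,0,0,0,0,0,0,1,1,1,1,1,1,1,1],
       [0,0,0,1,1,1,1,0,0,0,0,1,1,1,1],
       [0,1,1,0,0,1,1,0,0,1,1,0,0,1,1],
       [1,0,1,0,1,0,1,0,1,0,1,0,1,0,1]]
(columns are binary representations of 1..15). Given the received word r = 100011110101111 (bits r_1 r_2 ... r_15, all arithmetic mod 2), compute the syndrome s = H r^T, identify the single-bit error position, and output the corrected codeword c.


s = (0, 1, 1, 1)^T, error position = 7, corrected codeword c = 100011010101111

Compute s = H r^T mod 2 one row at a time:
  s_1 = 1 + 0 + 1 + 0 + 1 + 1 + 1 + 1 = 6 ≡ 0 (mod 2).
  s_2 = 0 + 1 + 1 + 1 + 1 + 1 + 1 + 1 = 7 ≡ 1 (mod 2).
  s_3 = 0 + 0 + 1 + 1 + 1 + 0 + 1 + 1 = 5 ≡ 1 (mod 2).
  s_4 = 1 + 0 + 1 + 1 + 0 + 0 + 1 + 1 = 5 ≡ 1 (mod 2).
s = (0, 1, 1, 1)^T — this equals column 7 of H (binary 0111), so error is at position 7.
Correct: flip bit 7 of r = 100011110101111 to get c = 100011010101111.


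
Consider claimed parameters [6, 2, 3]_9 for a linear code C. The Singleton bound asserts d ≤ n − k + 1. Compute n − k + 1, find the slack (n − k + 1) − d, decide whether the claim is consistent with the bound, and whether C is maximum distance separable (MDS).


Singleton RHS = n − k + 1 = 5, slack = 2, bound satisfied, not MDS.

Singleton bound: d ≤ n − k + 1.
Here n = 6, k = 2, so n − k + 1 = 5.
Given d = 3, check d ≤ 5: YES.
Slack = (n − k + 1) − d = 2.
The code is NOT MDS (slack = 2 > 0).
Description: the claimed parameters are [6, 2, 3]_9; such a code would be non-MDS.


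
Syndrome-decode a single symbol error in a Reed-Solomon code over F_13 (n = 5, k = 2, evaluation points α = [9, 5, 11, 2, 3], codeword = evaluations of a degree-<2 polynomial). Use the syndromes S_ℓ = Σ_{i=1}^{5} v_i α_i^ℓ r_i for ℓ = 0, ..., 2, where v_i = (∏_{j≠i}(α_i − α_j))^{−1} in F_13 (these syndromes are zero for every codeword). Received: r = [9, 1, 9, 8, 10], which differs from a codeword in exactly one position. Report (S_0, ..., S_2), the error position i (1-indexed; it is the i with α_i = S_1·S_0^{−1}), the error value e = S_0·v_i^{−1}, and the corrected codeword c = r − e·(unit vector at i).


S = (8, 10, 6), error at position 3, error magnitude e = 9, c = [9, 1, 0, 8, 10].

Step 1: column multipliers v_i = (∏_{j≠i}(α_i − α_j))^{−1} mod 13.
  i = 1 (α = 9): (9−5)(9−11)(9−2)(9−3) = 4·(−2)·7·6 = −336 ≡ 2, so v_1 = 2^{−1} = 7 (mod 13).
  i = 2 (α = 5): (5−9)(5−11)(5−2)(5−3) = (−4)·(−6)·3·2 = 144 ≡ 1, so v_2 = 1^{−1} = 1 (mod 13).
  i = 3 (α = 11): (11−9)(11−5)(11−2)(11−3) = 2·6·9·8 = 864 ≡ 6, so v_3 = 6^{−1} = 11 (mod 13).
  i = 4 (α = 2): (2−9)(2−5)(2−11)(2−3) = (−7)·(−3)·(−9)·(−1) = 189 ≡ 7, so v_4 = 7^{−1} = 2 (mod 13).
  i = 5 (α = 3): (3−9)(3−5)(3−11)(3−2) = (−6)·(−2)·(−8)·1 = −96 ≡ 8, so v_5 = 8^{−1} = 5 (mod 13).
  v = [7, 1, 11, 2, 5].
Step 2: syndromes of r = [9, 1, 9, 8, 10] (all sums mod 13).
  S_0 = Σ v_i r_i = 7·9 + 1·1 + 11·9 + 2·8 + 5·10 = 229 ≡ 8.
  S_1 = Σ v_i α_i r_i = 7·9·9 + 1·5·1 + 11·11·9 + 2·2·8 + 5·3·10 = 1843 ≡ 10.
  α_i^2 mod 13 = [3, 12, 4, 4, 9].
  S_2 = Σ v_i α_i^2 r_i = 7·3·9 + 1·12·1 + 11·4·9 + 2·4·8 + 5·9·10 = 1111 ≡ 6.
  S = (8, 10, 6) ≠ 0, so r is not a codeword (an error is present).
Step 3: locate the error. For a single error e at position i, S_ℓ = v_i·e·α_i^ℓ, so α_err = S_1/S_0.
  S_0^{−1} = 8^{−1} = 5 (mod 13), so α_err = 10·5 = 50 ≡ 11 = α_3. Error position i = 3.
  Consistency check: S_2/S_1 = 6·4 = 24 ≡ 11 = α_err ✓ (single-error assumption holds).
Step 4: error magnitude e = S_0/v_3 = S_0·∏_{j≠3}(α_3 − α_j) = 8·6 = 48 ≡ 9 (mod 13).
Step 5: correct position 3: c_3 = r_3 − e = 9 − 9 ≡ 0 (mod 13). Hence c = [9, 1, 0, 8, 10].
  Check: interpolating c through the α_i gives m(x) = 4 + 2·x (degree < 2) with m(α_i) = c_i for every i, so c is indeed a codeword.


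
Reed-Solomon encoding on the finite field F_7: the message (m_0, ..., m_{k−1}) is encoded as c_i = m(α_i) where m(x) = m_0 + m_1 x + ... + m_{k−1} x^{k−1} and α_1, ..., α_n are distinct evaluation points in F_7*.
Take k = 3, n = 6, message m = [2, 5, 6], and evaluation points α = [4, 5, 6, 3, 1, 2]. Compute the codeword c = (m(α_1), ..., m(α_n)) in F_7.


c = [6, 2, 3, 1, 6, 1]

Message polynomial: m(x) = 2 + 5·x + 6·x^2 (mod 7).
For each evaluation point α_i, compute m(α_i) mod 7:
  α_1 = 4: Horner steps 6 → 1 → 6, so m(4) = 6.
  α_2 = 5: Horner steps 6 → 0 → 2, so m(5) = 2.
  α_3 = 6: Horner steps 6 → 6 → 3, so m(6) = 3.
  α_4 = 3: Horner steps 6 → 2 → 1, so m(3) = 1.
  α_5 = 1: Horner steps 6 → 4 → 6, so m(1) = 6.
  α_6 = 2: Horner steps 6 → 3 → 1, so m(2) = 1.
Codeword c = [6, 2, 3, 1, 6, 1] ∈ F_7^6.


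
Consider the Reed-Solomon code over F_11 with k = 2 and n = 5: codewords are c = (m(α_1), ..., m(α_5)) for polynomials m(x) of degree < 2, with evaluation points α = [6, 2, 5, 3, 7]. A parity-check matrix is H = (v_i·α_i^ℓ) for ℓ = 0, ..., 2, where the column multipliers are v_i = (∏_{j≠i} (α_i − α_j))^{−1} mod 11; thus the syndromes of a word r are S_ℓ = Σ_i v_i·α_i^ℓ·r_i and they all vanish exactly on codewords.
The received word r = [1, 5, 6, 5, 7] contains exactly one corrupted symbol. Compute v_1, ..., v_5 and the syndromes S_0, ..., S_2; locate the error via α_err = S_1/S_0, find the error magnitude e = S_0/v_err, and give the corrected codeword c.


S = (10, 9, 7), error at position 2, error magnitude e = 6, c = [1, 10, 6, 5, 7].

Step 1: column multipliers v_i = (∏_{j≠i}(α_i − α_j))^{−1} mod 11.
  i = 1 (α = 6): (6−2)(6−5)(6−3)(6−7) = 4·1·3·(−1) = −12 ≡ 10, so v_1 = 10^{−1} = 10 (mod 11).
  i = 2 (α = 2): (2−6)(2−5)(2−3)(2−7) = (−4)·(−3)·(−1)·(−5) = 60 ≡ 5, so v_2 = 5^{−1} = 9 (mod 11).
  i = 3 (α = 5): (5−6)(5−2)(5−3)(5−7) = (−1)·3·2·(−2) = 12 ≡ 1, so v_3 = 1^{−1} = 1 (mod 11).
  i = 4 (α = 3): (3−6)(3−2)(3−5)(3−7) = (−3)·1·(−2)·(−4) = −24 ≡ 9, so v_4 = 9^{−1} = 5 (mod 11).
  i = 5 (α = 7): (7−6)(7−2)(7−5)(7−3) = 1·5·2·4 = 40 ≡ 7, so v_5 = 7^{−1} = 8 (mod 11).
  v = [10, 9, 1, 5, 8].
Step 2: syndromes of r = [1, 5, 6, 5, 7] (all sums mod 11).
  S_0 = Σ v_i r_i = 10·1 + 9·5 + 1·6 + 5·5 + 8·7 = 142 ≡ 10.
  S_1 = Σ v_i α_i r_i = 10·6·1 + 9·2·5 + 1·5·6 + 5·3·5 + 8·7·7 = 647 ≡ 9.
  α_i^2 mod 11 = [3, 4, 3, 9, 5].
  S_2 = Σ v_i α_i^2 r_i = 10·3·1 + 9·4·5 + 1·3·6 + 5·9·5 + 8·5·7 = 733 ≡ 7.
  S = (10, 9, 7) ≠ 0, so r is not a codeword (an error is present).
Step 3: locate the error. For a single error e at position i, S_ℓ = v_i·e·α_i^ℓ, so α_err = S_1/S_0.
  S_0^{−1} = 10^{−1} = 10 (mod 11), so α_err = 9·10 = 90 ≡ 2 = α_2. Error position i = 2.
  Consistency check: S_2/S_1 = 7·5 = 35 ≡ 2 = α_err ✓ (single-error assumption holds).
Step 4: error magnitude e = S_0/v_2 = S_0·∏_{j≠2}(α_2 − α_j) = 10·5 = 50 ≡ 6 (mod 11).
Step 5: correct position 2: c_2 = r_2 − e = 5 − 6 ≡ 10 (mod 11). Hence c = [1, 10, 6, 5, 7].
  Check: interpolating c through the α_i gives m(x) = 9 + 6·x (degree < 2) with m(α_i) = c_i for every i, so c is indeed a codeword.


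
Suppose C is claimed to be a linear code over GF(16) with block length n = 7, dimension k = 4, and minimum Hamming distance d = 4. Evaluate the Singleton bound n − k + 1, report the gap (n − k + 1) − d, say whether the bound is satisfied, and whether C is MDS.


Singleton RHS = n − k + 1 = 4, slack = 0, bound satisfied, MDS.

Singleton bound: d ≤ n − k + 1.
Here n = 7, k = 4, so n − k + 1 = 4.
Given d = 4, check d ≤ 4: YES.
Slack = (n − k + 1) − d = 0.
The code is MDS (slack = 0).
Description: the claimed parameters are [7, 4, 4]_16; such a code would be MDS (meets Singleton bound).


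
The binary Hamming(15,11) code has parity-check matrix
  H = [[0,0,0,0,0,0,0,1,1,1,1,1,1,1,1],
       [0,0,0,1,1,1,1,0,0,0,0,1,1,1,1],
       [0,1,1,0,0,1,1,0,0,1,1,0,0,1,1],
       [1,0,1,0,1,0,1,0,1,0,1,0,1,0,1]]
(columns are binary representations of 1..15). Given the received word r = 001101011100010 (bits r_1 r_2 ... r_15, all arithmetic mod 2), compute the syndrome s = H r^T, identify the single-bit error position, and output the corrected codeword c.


s = (0, 1, 0, 0)^T, error position = 4, corrected codeword c = 001001011100010

Compute s = H r^T mod 2 one row at a time:
  s_1 = 1 + 1 + 1 + 0 + 0 + 0 + 1 + 0 = 4 ≡ 0 (mod 2).
  s_2 = 1 + 0 + 1 + 0 + 0 + 0 + 1 + 0 = 3 ≡ 1 (mod 2).
  s_3 = 0 + 1 + 1 + 0 + 1 + 0 + 1 + 0 = 4 ≡ 0 (mod 2).
  s_4 = 0 + 1 + 0 + 0 + 1 + 0 + 0 + 0 = 2 ≡ 0 (mod 2).
s = (0, 1, 0, 0)^T — this equals column 4 of H (binary 0100), so error is at position 4.
Correct: flip bit 4 of r = 001101011100010 to get c = 001001011100010.


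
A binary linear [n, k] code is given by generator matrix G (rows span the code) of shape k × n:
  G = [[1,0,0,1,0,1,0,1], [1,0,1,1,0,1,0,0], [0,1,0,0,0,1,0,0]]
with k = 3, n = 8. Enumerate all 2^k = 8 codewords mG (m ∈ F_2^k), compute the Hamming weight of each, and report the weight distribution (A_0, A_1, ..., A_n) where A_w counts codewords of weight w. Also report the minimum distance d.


Weight distribution: A_0 = 1, A_2 = 2, A_4 = 5. Minimum distance d = 2.

Enumerate all 2^3 = 8 messages m ∈ F_2^3.
For each, compute codeword c = mG in F_2^8, then tally its weight.
  m = 000 → c = 00000000, weight = 0.
  m = 100 → c = 10010101, weight = 4.
  m = 010 → c = 10110100, weight = 4.
  m = 110 → c = 00100001, weight = 2.
  m = 001 → c = 01000100, weight = 2.
  m = 101 → c = 11010001, weight = 4.
  m = 011 → c = 11110000, weight = 4.
  m = 111 → c = 01100101, weight = 4.
Tally weights:
  weight 0: 1 codewords.
  weight 2: 2 codewords.
  weight 4: 5 codewords.
Minimum distance d = smallest w > 0 with A_w > 0 = 2.
Sanity: Σ A_w = 8 = 2^3 = 8 ✓.


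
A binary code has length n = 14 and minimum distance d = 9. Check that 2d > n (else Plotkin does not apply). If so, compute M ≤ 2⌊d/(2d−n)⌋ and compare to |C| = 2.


Plotkin bound M ≤ 4; given |C| = 2 ≤ bound (satisfied).

Check applicability: 2d = 18, n = 14.
2d − n = 4 > 0, so Plotkin applies.
Compute d/(2d−n) = 9/4 ≈ 2.2500.
⌊d/(2d−n)⌋ = 2.
Plotkin bound: M ≤ 2·2 = 4.
Given |C| = 2, check: satisfied.
This |C| is below the Plotkin bound.


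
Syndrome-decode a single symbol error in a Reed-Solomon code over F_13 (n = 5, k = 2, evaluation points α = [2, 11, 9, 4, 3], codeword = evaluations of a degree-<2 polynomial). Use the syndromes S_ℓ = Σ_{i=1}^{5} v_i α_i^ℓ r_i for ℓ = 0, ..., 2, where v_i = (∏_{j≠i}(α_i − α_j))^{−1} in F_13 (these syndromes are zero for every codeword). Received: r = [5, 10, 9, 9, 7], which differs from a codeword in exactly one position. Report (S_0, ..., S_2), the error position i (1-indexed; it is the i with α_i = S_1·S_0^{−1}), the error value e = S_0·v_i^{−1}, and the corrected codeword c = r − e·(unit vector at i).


S = (9, 3, 1), error at position 3, error magnitude e = 3, c = [5, 10, 6, 9, 7].

Step 1: column multipliers v_i = (∏_{j≠i}(α_i − α_j))^{−1} mod 13.
  i = 1 (α = 2): (2−11)(2−9)(2−4)(2−3) = (−9)·(−7)·(−2)·(−1) = 126 ≡ 9, so v_1 = 9^{−1} = 3 (mod 13).
  i = 2 (α = 11): (11−2)(11−9)(11−4)(11−3) = 9·2·7·8 = 1008 ≡ 7, so v_2 = 7^{−1} = 2 (mod 13).
  i = 3 (α = 9): (9−2)(9−11)(9−4)(9−3) = 7·(−2)·5·6 = −420 ≡ 9, so v_3 = 9^{−1} = 3 (mod 13).
  i = 4 (α = 4): (4−2)(4−11)(4−9)(4−3) = 2·(−7)·(−5)·1 = 70 ≡ 5, so v_4 = 5^{−1} = 8 (mod 13).
  i = 5 (α = 3): (3−2)(3−11)(3−9)(3−4) = 1·(−8)·(−6)·(−1) = −48 ≡ 4, so v_5 = 4^{−1} = 10 (mod 13).
  v = [3, 2, 3, 8, 10].
Step 2: syndromes of r = [5, 10, 9, 9, 7] (all sums mod 13).
  S_0 = Σ v_i r_i = 3·5 + 2·10 + 3·9 + 8·9 + 10·7 = 204 ≡ 9.
  S_1 = Σ v_i α_i r_i = 3·2·5 + 2·11·10 + 3·9·9 + 8·4·9 + 10·3·7 = 991 ≡ 3.
  α_i^2 mod 13 = [4, 4, 3, 3, 9].
  S_2 = Σ v_i α_i^2 r_i = 3·4·5 + 2·4·10 + 3·3·9 + 8·3·9 + 10·9·7 = 1067 ≡ 1.
  S = (9, 3, 1) ≠ 0, so r is not a codeword (an error is present).
Step 3: locate the error. For a single error e at position i, S_ℓ = v_i·e·α_i^ℓ, so α_err = S_1/S_0.
  S_0^{−1} = 9^{−1} = 3 (mod 13), so α_err = 3·3 = 9 ≡ 9 = α_3. Error position i = 3.
  Consistency check: S_2/S_1 = 1·9 = 9 ≡ 9 = α_err ✓ (single-error assumption holds).
Step 4: error magnitude e = S_0/v_3 = S_0·∏_{j≠3}(α_3 − α_j) = 9·9 = 81 ≡ 3 (mod 13).
Step 5: correct position 3: c_3 = r_3 − e = 9 − 3 ≡ 6 (mod 13). Hence c = [5, 10, 6, 9, 7].
  Check: interpolating c through the α_i gives m(x) = 1 + 2·x (degree < 2) with m(α_i) = c_i for every i, so c is indeed a codeword.
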